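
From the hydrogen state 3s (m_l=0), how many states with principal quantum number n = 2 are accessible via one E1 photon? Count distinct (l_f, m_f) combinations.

E1 requires Δl = ±1, so l_f ∈ {-1, 1}; with 0 ≤ l_f ≤ n_f−1 = 1, the allowed l_f values are {1}.
For l_f = 1: m_f ∈ {m_i−1, m_i, m_i+1} ∩ [−1, 1] = {-1, 0, 1} → 3 states.
Total: 3.

3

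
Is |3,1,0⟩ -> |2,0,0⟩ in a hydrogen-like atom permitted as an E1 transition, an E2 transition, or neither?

E1

Δl = 0 − 1 = -1; l_i + l_f = 1.
Δm_l = +0.
E1 (Δl = ±1, |Δm_l| ≤ 1): satisfied.
E2 (Δl = 0,±2, l_i+l_f ≥ 2, |Δm_l| ≤ 2): not satisfied.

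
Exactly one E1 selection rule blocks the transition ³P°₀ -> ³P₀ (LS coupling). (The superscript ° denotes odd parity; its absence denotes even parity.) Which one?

the J=0 ↔ J=0 exclusion

Parity must change: odd → even — passes.
ΔS = 0: S: 1 → 1 — passes.
ΔL = 0, ±1 (not L=0↔0): L: 1 → 1, ΔL = +0 — passes.
ΔJ = 0, ±1 (not J=0↔0): J: 0 → 0, ΔJ = +0 — fails.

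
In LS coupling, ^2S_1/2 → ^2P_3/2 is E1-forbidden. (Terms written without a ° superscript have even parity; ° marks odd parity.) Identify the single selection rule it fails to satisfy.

Initial level: S=1/2, L=0, J=1/2, parity even. Final level: S=1/2, L=1, J=3/2, parity even.
Parity must change: even → even — fails.
ΔS = 0: S: 1/2 → 1/2 — passes.
ΔL = 0, ±1 (not L=0↔0): L: 0 → 1, ΔL = +1 — passes.
ΔJ = 0, ±1 (not J=0↔0): J: 1/2 → 3/2, ΔJ = +1 — passes.

parity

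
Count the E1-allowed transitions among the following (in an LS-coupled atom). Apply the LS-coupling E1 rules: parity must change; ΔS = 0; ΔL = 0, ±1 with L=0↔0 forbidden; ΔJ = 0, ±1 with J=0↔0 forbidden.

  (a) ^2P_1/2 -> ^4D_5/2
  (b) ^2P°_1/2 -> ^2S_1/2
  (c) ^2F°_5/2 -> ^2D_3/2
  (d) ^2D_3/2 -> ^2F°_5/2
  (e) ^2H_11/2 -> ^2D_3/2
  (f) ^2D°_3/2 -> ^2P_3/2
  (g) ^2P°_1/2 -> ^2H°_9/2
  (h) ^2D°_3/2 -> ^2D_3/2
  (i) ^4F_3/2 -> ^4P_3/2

5

(a) forbidden (parity, ΔS, ΔJ fail)
(b) allowed
(c) allowed
(d) allowed
(e) forbidden (parity, ΔL, ΔJ fail)
(f) allowed
(g) forbidden (parity, ΔL, ΔJ fail)
(h) allowed
(i) forbidden (parity, ΔL fail)
Total allowed: 5 of 9.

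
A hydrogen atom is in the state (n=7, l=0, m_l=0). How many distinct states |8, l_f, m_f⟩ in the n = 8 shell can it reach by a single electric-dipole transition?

3

E1 requires Δl = ±1, so l_f ∈ {-1, 1}; with 0 ≤ l_f ≤ n_f−1 = 7, the allowed l_f values are {1}.
For l_f = 1: m_f ∈ {m_i−1, m_i, m_i+1} ∩ [−1, 1] = {-1, 0, 1} → 3 states.
Total: 3.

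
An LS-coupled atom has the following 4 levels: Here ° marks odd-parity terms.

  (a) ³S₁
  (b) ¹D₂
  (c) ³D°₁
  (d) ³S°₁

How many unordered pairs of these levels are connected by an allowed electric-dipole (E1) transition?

(a)–(b): forbidden (parity, ΔS, ΔL).
(a)–(c): forbidden (ΔL).
(a)–(d): forbidden (ΔL).
(b)–(c): forbidden (ΔS).
(b)–(d): forbidden (ΔS, ΔL).
(c)–(d): forbidden (parity, ΔL).
Allowed pairs: 0 of 6.

0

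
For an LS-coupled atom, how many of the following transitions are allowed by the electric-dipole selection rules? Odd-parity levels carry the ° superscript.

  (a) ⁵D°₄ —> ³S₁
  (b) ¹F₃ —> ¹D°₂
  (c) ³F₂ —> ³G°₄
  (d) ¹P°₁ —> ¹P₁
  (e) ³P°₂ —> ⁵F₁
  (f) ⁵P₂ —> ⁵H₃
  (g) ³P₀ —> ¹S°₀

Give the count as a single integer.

(a) forbidden (ΔS, ΔL, ΔJ fail)
(b) allowed
(c) forbidden (ΔJ fails)
(d) allowed
(e) forbidden (ΔS, ΔL fail)
(f) forbidden (parity, ΔL fail)
(g) forbidden (ΔS, ΔJ fail)
Total allowed: 2 of 7.

2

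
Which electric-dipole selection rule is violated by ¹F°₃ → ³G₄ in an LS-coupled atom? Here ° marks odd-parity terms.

the ΔS = 0 rule

Initial level: S=0, L=3, J=3, parity odd. Final level: S=1, L=4, J=4, parity even.
ΔJ = 0, ±1 (not J=0↔0): J: 3 → 4, ΔJ = +1 — ✓.
ΔL = 0, ±1 (not L=0↔0): L: 3 → 4, ΔL = +1 — ✓.
Parity must change: odd → even — ✓.
ΔS = 0: S: 0 → 1 — ✗.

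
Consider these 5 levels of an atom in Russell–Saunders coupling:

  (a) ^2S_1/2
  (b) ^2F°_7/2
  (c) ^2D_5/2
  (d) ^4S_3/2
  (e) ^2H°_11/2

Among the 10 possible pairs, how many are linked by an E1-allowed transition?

(a)–(b): forbidden (ΔL, ΔJ).
(a)–(c): forbidden (parity, ΔL, ΔJ).
(a)–(d): forbidden (parity, ΔS, ΔL).
(a)–(e): forbidden (ΔL, ΔJ).
(b)–(c): allowed.
(b)–(d): forbidden (ΔS, ΔL, ΔJ).
(b)–(e): forbidden (parity, ΔL, ΔJ).
(c)–(d): forbidden (parity, ΔS, ΔL).
(c)–(e): forbidden (ΔL, ΔJ).
(d)–(e): forbidden (ΔS, ΔL, ΔJ).
Allowed pairs: 1 of 10.

1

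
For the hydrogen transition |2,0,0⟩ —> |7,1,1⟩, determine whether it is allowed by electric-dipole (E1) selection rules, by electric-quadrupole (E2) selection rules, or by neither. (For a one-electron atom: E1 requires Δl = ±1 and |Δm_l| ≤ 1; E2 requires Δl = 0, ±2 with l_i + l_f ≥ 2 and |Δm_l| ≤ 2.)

E1

Δl = 1 − 0 = +1; l_i + l_f = 1.
Δm_l = +1.
E1 (Δl = ±1, |Δm_l| ≤ 1): satisfied.
E2 (Δl = 0,±2, l_i+l_f ≥ 2, |Δm_l| ≤ 2): not satisfied.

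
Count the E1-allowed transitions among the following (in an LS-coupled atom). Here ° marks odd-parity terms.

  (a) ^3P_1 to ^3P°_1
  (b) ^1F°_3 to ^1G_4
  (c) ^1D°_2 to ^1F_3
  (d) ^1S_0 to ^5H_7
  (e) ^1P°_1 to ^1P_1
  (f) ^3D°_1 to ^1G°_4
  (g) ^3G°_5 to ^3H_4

5

(a) allowed
(b) allowed
(c) allowed
(d) forbidden (parity, ΔS, ΔL, ΔJ fail)
(e) allowed
(f) forbidden (parity, ΔS, ΔL, ΔJ fail)
(g) allowed
Total allowed: 5 of 7.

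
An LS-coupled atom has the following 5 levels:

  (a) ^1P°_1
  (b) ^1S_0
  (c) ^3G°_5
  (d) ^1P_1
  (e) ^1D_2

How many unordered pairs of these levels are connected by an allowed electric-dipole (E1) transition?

3

(a)–(b): allowed.
(a)–(c): forbidden (parity, ΔS, ΔL, ΔJ).
(a)–(d): allowed.
(a)–(e): allowed.
(b)–(c): forbidden (ΔS, ΔL, ΔJ).
(b)–(d): forbidden (parity).
(b)–(e): forbidden (parity, ΔL, ΔJ).
(c)–(d): forbidden (ΔS, ΔL, ΔJ).
(c)–(e): forbidden (ΔS, ΔL, ΔJ).
(d)–(e): forbidden (parity).
Allowed pairs: 3 of 10.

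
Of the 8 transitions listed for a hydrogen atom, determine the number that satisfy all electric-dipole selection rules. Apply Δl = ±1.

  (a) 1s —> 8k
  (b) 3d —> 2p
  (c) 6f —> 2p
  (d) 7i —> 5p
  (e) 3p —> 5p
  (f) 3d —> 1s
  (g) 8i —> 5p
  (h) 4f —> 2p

(a) forbidden — Δl = +7 (E1 requires Δl = ±1)
(b) allowed
(c) forbidden — Δl = -2 (E1 requires Δl = ±1)
(d) forbidden — Δl = -5 (E1 requires Δl = ±1)
(e) forbidden — Δl = +0 (E1 requires Δl = ±1)
(f) forbidden — Δl = -2 (E1 requires Δl = ±1)
(g) forbidden — Δl = -5 (E1 requires Δl = ±1)
(h) forbidden — Δl = -2 (E1 requires Δl = ±1)
Total allowed: 1 of 8.

1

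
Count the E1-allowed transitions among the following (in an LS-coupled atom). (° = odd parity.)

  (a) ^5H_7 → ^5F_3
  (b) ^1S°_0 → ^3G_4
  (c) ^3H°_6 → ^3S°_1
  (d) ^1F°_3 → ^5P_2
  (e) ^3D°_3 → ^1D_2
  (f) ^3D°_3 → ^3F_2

(a) forbidden (parity, ΔL, ΔJ fail)
(b) forbidden (ΔS, ΔL, ΔJ fail)
(c) forbidden (parity, ΔL, ΔJ fail)
(d) forbidden (ΔS, ΔL fail)
(e) forbidden (ΔS fails)
(f) allowed
Total allowed: 1 of 6.

1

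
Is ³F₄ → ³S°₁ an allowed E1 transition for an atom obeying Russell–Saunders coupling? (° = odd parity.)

Reading off the term symbols: S 1→1, L 3→0, J 4→1, parity even→odd.
ΔL = 0, ±1 (not L=0↔0): L: 3 → 0, ΔL = -3 — ✗.
Parity must change: even → odd — ✓.
ΔS = 0: S: 1 → 1 — ✓.
ΔJ = 0, ±1 (not J=0↔0): J: 4 → 1, ΔJ = -3 — ✗.
Rule(s) violated: ΔL, ΔJ.

forbidden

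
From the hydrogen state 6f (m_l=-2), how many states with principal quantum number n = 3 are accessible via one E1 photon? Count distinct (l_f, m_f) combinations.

E1 requires Δl = ±1, so l_f ∈ {2, 4}; with 0 ≤ l_f ≤ n_f−1 = 2, the allowed l_f values are {2}.
For l_f = 2: m_f ∈ {m_i−1, m_i, m_i+1} ∩ [−2, 2] = {-2, -1} → 2 states.
Total: 2.

2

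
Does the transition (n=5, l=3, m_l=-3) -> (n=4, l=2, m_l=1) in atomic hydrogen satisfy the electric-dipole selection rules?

Δl = 2 − 3 = -1; the E1 rule Δl = ±1 is ✓.
m_l: -3 → 1 (Δm_l = +4). |Δm_l| ≤ 1 ✗.
The transition is electric-dipole forbidden.

forbidden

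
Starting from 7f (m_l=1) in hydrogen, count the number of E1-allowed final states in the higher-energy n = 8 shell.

6

E1 requires Δl = ±1, so l_f ∈ {2, 4}; with 0 ≤ l_f ≤ n_f−1 = 7, the allowed l_f values are {2, 4}.
For l_f = 2: m_f ∈ {m_i−1, m_i, m_i+1} ∩ [−2, 2] = {0, 1, 2} → 3 states.
For l_f = 4: m_f ∈ {m_i−1, m_i, m_i+1} ∩ [−4, 4] = {0, 1, 2} → 3 states.
Total: 6.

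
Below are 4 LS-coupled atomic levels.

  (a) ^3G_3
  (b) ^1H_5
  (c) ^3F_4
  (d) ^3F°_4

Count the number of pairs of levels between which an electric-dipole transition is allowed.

2

(a)–(b): forbidden (parity, ΔS, ΔJ).
(a)–(c): forbidden (parity).
(a)–(d): allowed.
(b)–(c): forbidden (parity, ΔS, ΔL).
(b)–(d): forbidden (ΔS, ΔL).
(c)–(d): allowed.
Allowed pairs: 2 of 6.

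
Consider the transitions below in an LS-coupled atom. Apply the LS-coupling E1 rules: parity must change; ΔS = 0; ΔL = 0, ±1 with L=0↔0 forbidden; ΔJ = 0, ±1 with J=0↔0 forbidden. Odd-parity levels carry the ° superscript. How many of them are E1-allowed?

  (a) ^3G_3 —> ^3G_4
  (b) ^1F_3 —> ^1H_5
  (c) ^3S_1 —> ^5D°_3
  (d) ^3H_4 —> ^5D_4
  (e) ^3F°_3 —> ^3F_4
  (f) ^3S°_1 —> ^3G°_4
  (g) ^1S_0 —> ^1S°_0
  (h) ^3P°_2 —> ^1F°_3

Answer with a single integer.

(a) forbidden (parity fails)
(b) forbidden (parity, ΔL, ΔJ fail)
(c) forbidden (ΔS, ΔL, ΔJ fail)
(d) forbidden (parity, ΔS, ΔL fail)
(e) allowed
(f) forbidden (parity, ΔL, ΔJ fail)
(g) forbidden (ΔL, ΔJ fail)
(h) forbidden (parity, ΔS, ΔL fail)
Total allowed: 1 of 8.

1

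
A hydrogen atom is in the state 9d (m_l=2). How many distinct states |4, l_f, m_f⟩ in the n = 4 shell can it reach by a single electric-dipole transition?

E1 requires Δl = ±1, so l_f ∈ {1, 3}; with 0 ≤ l_f ≤ n_f−1 = 3, the allowed l_f values are {1, 3}.
For l_f = 1: m_f ∈ {m_i−1, m_i, m_i+1} ∩ [−1, 1] = {1} → 1 state.
For l_f = 3: m_f ∈ {m_i−1, m_i, m_i+1} ∩ [−3, 3] = {1, 2, 3} → 3 states.
Total: 4.

4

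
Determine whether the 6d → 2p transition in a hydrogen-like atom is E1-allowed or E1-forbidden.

Δl = 1 − 2 = -1; the E1 rule Δl = ±1 is ok.
All E1 selection rules are satisfied.

allowed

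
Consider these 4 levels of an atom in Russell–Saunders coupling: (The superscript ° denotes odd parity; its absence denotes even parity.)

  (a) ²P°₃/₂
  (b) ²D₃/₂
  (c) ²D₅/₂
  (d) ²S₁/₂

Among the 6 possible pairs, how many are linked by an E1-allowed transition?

3

(a)–(b): allowed.
(a)–(c): allowed.
(a)–(d): allowed.
(b)–(c): forbidden (parity).
(b)–(d): forbidden (parity, ΔL).
(c)–(d): forbidden (parity, ΔL, ΔJ).
Allowed pairs: 3 of 6.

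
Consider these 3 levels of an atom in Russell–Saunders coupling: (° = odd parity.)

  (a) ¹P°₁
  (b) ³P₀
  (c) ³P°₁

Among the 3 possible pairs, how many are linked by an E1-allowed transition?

1

(a)–(b): forbidden (ΔS).
(a)–(c): forbidden (parity, ΔS).
(b)–(c): allowed.
Allowed pairs: 1 of 3.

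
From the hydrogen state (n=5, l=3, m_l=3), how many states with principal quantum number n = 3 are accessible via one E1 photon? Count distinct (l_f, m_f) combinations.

1

E1 requires Δl = ±1, so l_f ∈ {2, 4}; with 0 ≤ l_f ≤ n_f−1 = 2, the allowed l_f values are {2}.
For l_f = 2: m_f ∈ {m_i−1, m_i, m_i+1} ∩ [−2, 2] = {2} → 1 state.
Total: 1.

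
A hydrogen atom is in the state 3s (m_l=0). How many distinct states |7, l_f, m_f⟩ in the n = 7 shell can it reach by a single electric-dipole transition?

E1 requires Δl = ±1, so l_f ∈ {-1, 1}; with 0 ≤ l_f ≤ n_f−1 = 6, the allowed l_f values are {1}.
For l_f = 1: m_f ∈ {m_i−1, m_i, m_i+1} ∩ [−1, 1] = {-1, 0, 1} → 3 states.
Total: 3.

3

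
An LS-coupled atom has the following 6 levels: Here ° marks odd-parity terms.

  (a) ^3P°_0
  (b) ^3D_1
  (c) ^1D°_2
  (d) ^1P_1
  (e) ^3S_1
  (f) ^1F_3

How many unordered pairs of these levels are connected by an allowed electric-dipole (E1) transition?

4

(a)–(b): allowed.
(a)–(c): forbidden (parity, ΔS, ΔJ).
(a)–(d): forbidden (ΔS).
(a)–(e): allowed.
(a)–(f): forbidden (ΔS, ΔL, ΔJ).
(b)–(c): forbidden (ΔS).
(b)–(d): forbidden (parity, ΔS).
(b)–(e): forbidden (parity, ΔL).
(b)–(f): forbidden (parity, ΔS, ΔJ).
(c)–(d): allowed.
(c)–(e): forbidden (ΔS, ΔL).
(c)–(f): allowed.
(d)–(e): forbidden (parity, ΔS).
(d)–(f): forbidden (parity, ΔL, ΔJ).
(e)–(f): forbidden (parity, ΔS, ΔL, ΔJ).
Allowed pairs: 4 of 15.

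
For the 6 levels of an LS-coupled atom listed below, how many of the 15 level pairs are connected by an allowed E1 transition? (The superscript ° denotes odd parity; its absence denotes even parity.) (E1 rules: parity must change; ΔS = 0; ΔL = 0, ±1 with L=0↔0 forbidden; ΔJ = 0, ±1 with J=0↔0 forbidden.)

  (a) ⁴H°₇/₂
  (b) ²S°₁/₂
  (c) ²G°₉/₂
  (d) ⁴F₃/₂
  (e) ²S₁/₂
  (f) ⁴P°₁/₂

(a)–(b): forbidden (parity, ΔS, ΔL, ΔJ).
(a)–(c): forbidden (parity, ΔS).
(a)–(d): forbidden (ΔL, ΔJ).
(a)–(e): forbidden (ΔS, ΔL, ΔJ).
(a)–(f): forbidden (parity, ΔL, ΔJ).
(b)–(c): forbidden (parity, ΔL, ΔJ).
(b)–(d): forbidden (ΔS, ΔL).
(b)–(e): forbidden (ΔL).
(b)–(f): forbidden (parity, ΔS).
(c)–(d): forbidden (ΔS, ΔJ).
(c)–(e): forbidden (ΔL, ΔJ).
(c)–(f): forbidden (parity, ΔS, ΔL, ΔJ).
(d)–(e): forbidden (parity, ΔS, ΔL).
(d)–(f): forbidden (ΔL).
(e)–(f): forbidden (ΔS).
Allowed pairs: 0 of 15.

0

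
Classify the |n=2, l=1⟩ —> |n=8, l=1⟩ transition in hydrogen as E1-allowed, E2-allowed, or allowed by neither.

Δl = 1 − 1 = +0; l_i + l_f = 2.
E1 (Δl = ±1): not satisfied.
E2 (Δl = 0,±2, l_i+l_f ≥ 2): satisfied.

E2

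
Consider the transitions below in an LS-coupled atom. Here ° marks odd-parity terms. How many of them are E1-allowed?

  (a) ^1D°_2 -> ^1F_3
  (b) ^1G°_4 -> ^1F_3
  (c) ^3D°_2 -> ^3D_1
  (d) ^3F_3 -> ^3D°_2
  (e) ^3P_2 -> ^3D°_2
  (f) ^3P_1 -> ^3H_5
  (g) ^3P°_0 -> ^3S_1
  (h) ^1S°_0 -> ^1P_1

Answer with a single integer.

(a) allowed
(b) allowed
(c) allowed
(d) allowed
(e) allowed
(f) forbidden (parity, ΔL, ΔJ fail)
(g) allowed
(h) allowed
Total allowed: 7 of 8.

7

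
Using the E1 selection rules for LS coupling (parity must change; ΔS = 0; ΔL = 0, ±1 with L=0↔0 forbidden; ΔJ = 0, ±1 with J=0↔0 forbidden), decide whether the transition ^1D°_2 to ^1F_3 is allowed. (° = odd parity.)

Initial level: S=0, L=2, J=2, parity odd. Final level: S=0, L=3, J=3, parity even.
Parity must change: odd → even — passes.
ΔS = 0: S: 0 → 0 — passes.
ΔL = 0, ±1 (not L=0↔0): L: 2 → 3, ΔL = +1 — passes.
ΔJ = 0, ±1 (not J=0↔0): J: 2 → 3, ΔJ = +1 — passes.
All four E1 rules are satisfied.

allowed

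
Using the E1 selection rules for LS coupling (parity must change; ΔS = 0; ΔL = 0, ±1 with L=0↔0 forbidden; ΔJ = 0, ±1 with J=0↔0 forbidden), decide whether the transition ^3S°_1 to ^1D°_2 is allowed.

Reading off the term symbols: S 1→0, L 0→2, J 1→2, parity odd→odd.
Parity must change: odd → odd — fails.
ΔS = 0: S: 1 → 0 — fails.
ΔL = 0, ±1 (not L=0↔0): L: 0 → 2, ΔL = +2 — fails.
ΔJ = 0, ±1 (not J=0↔0): J: 1 → 2, ΔJ = +1 — passes.
Rule(s) violated: parity, ΔS, ΔL.

forbidden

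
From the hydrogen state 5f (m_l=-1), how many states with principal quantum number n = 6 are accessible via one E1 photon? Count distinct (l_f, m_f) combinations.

E1 requires Δl = ±1, so l_f ∈ {2, 4}; with 0 ≤ l_f ≤ n_f−1 = 5, the allowed l_f values are {2, 4}.
For l_f = 2: m_f ∈ {m_i−1, m_i, m_i+1} ∩ [−2, 2] = {-2, -1, 0} → 3 states.
For l_f = 4: m_f ∈ {m_i−1, m_i, m_i+1} ∩ [−4, 4] = {-2, -1, 0} → 3 states.
Total: 6.

6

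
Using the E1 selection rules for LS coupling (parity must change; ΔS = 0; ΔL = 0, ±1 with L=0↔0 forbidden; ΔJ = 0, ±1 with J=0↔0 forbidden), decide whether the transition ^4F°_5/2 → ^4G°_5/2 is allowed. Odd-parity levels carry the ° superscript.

forbidden

Initial level: S=3/2, L=3, J=5/2, parity odd. Final level: S=3/2, L=4, J=5/2, parity odd.
Parity must change: odd → odd — ✗.
ΔJ = 0, ±1 (not J=0↔0): J: 5/2 → 5/2, ΔJ = +0 — ✓.
ΔL = 0, ±1 (not L=0↔0): L: 3 → 4, ΔL = +1 — ✓.
ΔS = 0: S: 3/2 → 3/2 — ✓.
Rule(s) violated: parity.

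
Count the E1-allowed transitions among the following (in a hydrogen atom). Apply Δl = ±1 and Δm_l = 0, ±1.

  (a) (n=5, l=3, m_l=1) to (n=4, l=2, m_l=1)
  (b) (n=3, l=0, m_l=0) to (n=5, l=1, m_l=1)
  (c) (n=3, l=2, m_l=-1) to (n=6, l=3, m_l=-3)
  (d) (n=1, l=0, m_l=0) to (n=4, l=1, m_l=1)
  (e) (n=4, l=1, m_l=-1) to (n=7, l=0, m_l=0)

4

(a) allowed
(b) allowed
(c) forbidden — Δm_l = -2 (E1 requires Δm_l = 0, ±1)
(d) allowed
(e) allowed
Total allowed: 4 of 5.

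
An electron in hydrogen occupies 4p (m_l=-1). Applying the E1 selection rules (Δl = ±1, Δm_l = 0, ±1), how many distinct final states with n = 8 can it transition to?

4

E1 requires Δl = ±1, so l_f ∈ {0, 2}; with 0 ≤ l_f ≤ n_f−1 = 7, the allowed l_f values are {0, 2}.
For l_f = 0: m_f ∈ {m_i−1, m_i, m_i+1} ∩ [−0, 0] = {0} → 1 state.
For l_f = 2: m_f ∈ {m_i−1, m_i, m_i+1} ∩ [−2, 2] = {-2, -1, 0} → 3 states.
Total: 4.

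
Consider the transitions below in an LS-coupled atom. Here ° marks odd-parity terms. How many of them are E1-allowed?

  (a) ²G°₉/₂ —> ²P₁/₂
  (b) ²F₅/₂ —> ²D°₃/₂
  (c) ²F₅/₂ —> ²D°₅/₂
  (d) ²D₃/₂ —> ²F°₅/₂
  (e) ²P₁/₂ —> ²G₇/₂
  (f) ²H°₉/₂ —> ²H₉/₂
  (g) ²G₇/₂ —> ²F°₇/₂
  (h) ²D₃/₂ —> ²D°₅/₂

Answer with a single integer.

6

(a) forbidden (ΔL, ΔJ fail)
(b) allowed
(c) allowed
(d) allowed
(e) forbidden (parity, ΔL, ΔJ fail)
(f) allowed
(g) allowed
(h) allowed
Total allowed: 6 of 8.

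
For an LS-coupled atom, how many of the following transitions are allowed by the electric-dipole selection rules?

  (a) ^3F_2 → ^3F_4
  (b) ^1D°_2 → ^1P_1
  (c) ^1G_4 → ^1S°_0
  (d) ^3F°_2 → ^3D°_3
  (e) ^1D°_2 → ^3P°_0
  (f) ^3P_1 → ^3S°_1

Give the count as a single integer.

(a) forbidden (parity, ΔJ fail)
(b) allowed
(c) forbidden (ΔL, ΔJ fail)
(d) forbidden (parity fails)
(e) forbidden (parity, ΔS, ΔJ fail)
(f) allowed
Total allowed: 2 of 6.

2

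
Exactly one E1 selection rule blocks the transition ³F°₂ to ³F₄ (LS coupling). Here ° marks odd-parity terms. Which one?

Parity must change: odd → even — ✓.
ΔS = 0: S: 1 → 1 — ✓.
ΔL = 0, ±1 (not L=0↔0): L: 3 → 3, ΔL = +0 — ✓.
ΔJ = 0, ±1 (not J=0↔0): J: 2 → 4, ΔJ = +2 — ✗.

the ΔJ = 0, ±1 rule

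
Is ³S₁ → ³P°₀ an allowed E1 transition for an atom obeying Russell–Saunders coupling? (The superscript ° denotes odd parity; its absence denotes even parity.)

Reading off the term symbols: S 1→1, L 0→1, J 1→0, parity even→odd.
Parity must change: even → odd — ok.
ΔS = 0: S: 1 → 1 — ok.
ΔL = 0, ±1 (not L=0↔0): L: 0 → 1, ΔL = +1 — ok.
ΔJ = 0, ±1 (not J=0↔0): J: 1 → 0, ΔJ = -1 — ok.
All four E1 rules are satisfied.

allowed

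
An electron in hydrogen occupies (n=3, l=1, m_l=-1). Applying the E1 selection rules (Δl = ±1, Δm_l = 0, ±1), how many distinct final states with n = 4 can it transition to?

E1 requires Δl = ±1, so l_f ∈ {0, 2}; with 0 ≤ l_f ≤ n_f−1 = 3, the allowed l_f values are {0, 2}.
For l_f = 0: m_f ∈ {m_i−1, m_i, m_i+1} ∩ [−0, 0] = {0} → 1 state.
For l_f = 2: m_f ∈ {m_i−1, m_i, m_i+1} ∩ [−2, 2] = {-2, -1, 0} → 3 states.
Total: 4.

4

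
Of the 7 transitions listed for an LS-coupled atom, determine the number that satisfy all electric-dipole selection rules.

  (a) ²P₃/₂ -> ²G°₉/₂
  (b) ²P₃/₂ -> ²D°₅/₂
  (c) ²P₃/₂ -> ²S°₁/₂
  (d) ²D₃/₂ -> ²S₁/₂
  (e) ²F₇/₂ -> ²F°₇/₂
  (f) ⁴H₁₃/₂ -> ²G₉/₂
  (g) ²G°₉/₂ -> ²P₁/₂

(a) forbidden (ΔL, ΔJ fail)
(b) allowed
(c) allowed
(d) forbidden (parity, ΔL fail)
(e) allowed
(f) forbidden (parity, ΔS, ΔJ fail)
(g) forbidden (ΔL, ΔJ fail)
Total allowed: 3 of 7.

3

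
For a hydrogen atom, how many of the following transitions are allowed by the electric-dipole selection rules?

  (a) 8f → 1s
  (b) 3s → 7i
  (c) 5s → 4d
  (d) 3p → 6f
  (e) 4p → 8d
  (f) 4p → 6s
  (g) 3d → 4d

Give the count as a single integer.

2

(a) forbidden — Δl = -3 (E1 requires Δl = ±1)
(b) forbidden — Δl = +6 (E1 requires Δl = ±1)
(c) forbidden — Δl = +2 (E1 requires Δl = ±1)
(d) forbidden — Δl = +2 (E1 requires Δl = ±1)
(e) allowed
(f) allowed
(g) forbidden — Δl = +0 (E1 requires Δl = ±1)
Total allowed: 2 of 7.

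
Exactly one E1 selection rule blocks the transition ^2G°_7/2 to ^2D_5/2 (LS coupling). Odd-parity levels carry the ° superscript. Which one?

Initial level: S=1/2, L=4, J=7/2, parity odd. Final level: S=1/2, L=2, J=5/2, parity even.
Parity must change: odd → even — satisfied.
ΔS = 0: S: 1/2 → 1/2 — satisfied.
ΔL = 0, ±1 (not L=0↔0): L: 4 → 2, ΔL = -2 — violated.
ΔJ = 0, ±1 (not J=0↔0): J: 7/2 → 5/2, ΔJ = -1 — satisfied.

the ΔL = 0, ±1 rule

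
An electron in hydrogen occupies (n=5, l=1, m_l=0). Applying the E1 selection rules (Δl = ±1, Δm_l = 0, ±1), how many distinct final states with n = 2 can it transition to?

1

E1 requires Δl = ±1, so l_f ∈ {0, 2}; with 0 ≤ l_f ≤ n_f−1 = 1, the allowed l_f values are {0}.
For l_f = 0: m_f ∈ {m_i−1, m_i, m_i+1} ∩ [−0, 0] = {0} → 1 state.
Total: 1.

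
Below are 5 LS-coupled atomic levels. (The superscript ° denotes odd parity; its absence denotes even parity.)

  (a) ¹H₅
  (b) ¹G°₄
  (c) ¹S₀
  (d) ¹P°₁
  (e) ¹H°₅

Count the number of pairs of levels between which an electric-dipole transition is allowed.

(a)–(b): allowed.
(a)–(c): forbidden (parity, ΔL, ΔJ).
(a)–(d): forbidden (ΔL, ΔJ).
(a)–(e): allowed.
(b)–(c): forbidden (ΔL, ΔJ).
(b)–(d): forbidden (parity, ΔL, ΔJ).
(b)–(e): forbidden (parity).
(c)–(d): allowed.
(c)–(e): forbidden (ΔL, ΔJ).
(d)–(e): forbidden (parity, ΔL, ΔJ).
Allowed pairs: 3 of 10.

3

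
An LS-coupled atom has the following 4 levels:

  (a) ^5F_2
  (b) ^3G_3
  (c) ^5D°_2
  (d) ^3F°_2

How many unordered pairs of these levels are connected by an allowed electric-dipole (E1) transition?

2

(a)–(b): forbidden (parity, ΔS).
(a)–(c): allowed.
(a)–(d): forbidden (ΔS).
(b)–(c): forbidden (ΔS, ΔL).
(b)–(d): allowed.
(c)–(d): forbidden (parity, ΔS).
Allowed pairs: 2 of 6.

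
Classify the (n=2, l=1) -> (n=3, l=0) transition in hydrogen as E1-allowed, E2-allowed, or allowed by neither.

E1

Δl = 0 − 1 = -1; l_i + l_f = 1.
E1 (Δl = ±1): satisfied.
E2 (Δl = 0,±2, l_i+l_f ≥ 2): not satisfied.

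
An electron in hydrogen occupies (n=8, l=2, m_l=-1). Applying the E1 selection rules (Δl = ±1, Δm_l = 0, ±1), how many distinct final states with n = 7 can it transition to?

5

E1 requires Δl = ±1, so l_f ∈ {1, 3}; with 0 ≤ l_f ≤ n_f−1 = 6, the allowed l_f values are {1, 3}.
For l_f = 1: m_f ∈ {m_i−1, m_i, m_i+1} ∩ [−1, 1] = {-1, 0} → 2 states.
For l_f = 3: m_f ∈ {m_i−1, m_i, m_i+1} ∩ [−3, 3] = {-2, -1, 0} → 3 states.
Total: 5.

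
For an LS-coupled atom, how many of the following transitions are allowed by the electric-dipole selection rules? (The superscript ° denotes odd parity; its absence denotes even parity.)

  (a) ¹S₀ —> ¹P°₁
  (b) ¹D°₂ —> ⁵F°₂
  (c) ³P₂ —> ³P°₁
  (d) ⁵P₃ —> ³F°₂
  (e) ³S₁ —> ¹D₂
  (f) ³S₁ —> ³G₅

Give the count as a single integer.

2

(a) allowed
(b) forbidden (parity, ΔS fail)
(c) allowed
(d) forbidden (ΔS, ΔL fail)
(e) forbidden (parity, ΔS, ΔL fail)
(f) forbidden (parity, ΔL, ΔJ fail)
Total allowed: 2 of 6.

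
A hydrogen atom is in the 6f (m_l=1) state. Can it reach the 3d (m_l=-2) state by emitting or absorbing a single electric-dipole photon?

forbidden

Δl = 2 − 3 = -1; the E1 rule Δl = ±1 is ok.
Δm_l = -2 − (1) = -3. E1 requires Δm_l = 0, ±1: fails.
The transition is electric-dipole forbidden.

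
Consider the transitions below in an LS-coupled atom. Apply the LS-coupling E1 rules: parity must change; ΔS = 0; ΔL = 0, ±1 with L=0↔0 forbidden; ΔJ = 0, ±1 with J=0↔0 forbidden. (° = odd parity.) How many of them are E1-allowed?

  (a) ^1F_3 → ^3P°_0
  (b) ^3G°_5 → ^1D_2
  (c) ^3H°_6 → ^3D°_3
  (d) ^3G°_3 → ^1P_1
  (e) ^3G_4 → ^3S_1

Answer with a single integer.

(a) forbidden (ΔS, ΔL, ΔJ fail)
(b) forbidden (ΔS, ΔL, ΔJ fail)
(c) forbidden (parity, ΔL, ΔJ fail)
(d) forbidden (ΔS, ΔL, ΔJ fail)
(e) forbidden (parity, ΔL, ΔJ fail)
Total allowed: 0 of 5.

0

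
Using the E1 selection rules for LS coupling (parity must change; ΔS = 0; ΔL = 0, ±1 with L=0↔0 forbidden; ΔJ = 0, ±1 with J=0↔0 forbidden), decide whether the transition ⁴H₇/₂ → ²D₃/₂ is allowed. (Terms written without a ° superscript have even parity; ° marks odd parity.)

forbidden

Initial level: S=3/2, L=5, J=7/2, parity even. Final level: S=1/2, L=2, J=3/2, parity even.
Parity must change: even → even — fails.
ΔS = 0: S: 3/2 → 1/2 — fails.
ΔL = 0, ±1 (not L=0↔0): L: 5 → 2, ΔL = -3 — fails.
ΔJ = 0, ±1 (not J=0↔0): J: 7/2 → 3/2, ΔJ = -2 — fails.
Rule(s) violated: parity, ΔS, ΔL, ΔJ.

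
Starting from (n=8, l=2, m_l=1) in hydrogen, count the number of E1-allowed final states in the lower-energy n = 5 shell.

E1 requires Δl = ±1, so l_f ∈ {1, 3}; with 0 ≤ l_f ≤ n_f−1 = 4, the allowed l_f values are {1, 3}.
For l_f = 1: m_f ∈ {m_i−1, m_i, m_i+1} ∩ [−1, 1] = {0, 1} → 2 states.
For l_f = 3: m_f ∈ {m_i−1, m_i, m_i+1} ∩ [−3, 3] = {0, 1, 2} → 3 states.
Total: 5.

5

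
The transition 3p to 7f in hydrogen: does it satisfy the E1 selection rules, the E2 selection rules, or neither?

E2

Δl = 3 − 1 = +2; l_i + l_f = 4.
E1 (Δl = ±1): not satisfied.
E2 (Δl = 0,±2, l_i+l_f ≥ 2): satisfied.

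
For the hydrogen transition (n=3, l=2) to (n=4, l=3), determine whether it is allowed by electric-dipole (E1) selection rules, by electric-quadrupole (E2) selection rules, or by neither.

E1

Δl = 3 − 2 = +1; l_i + l_f = 5.
E1 (Δl = ±1): satisfied.
E2 (Δl = 0,±2, l_i+l_f ≥ 2): not satisfied.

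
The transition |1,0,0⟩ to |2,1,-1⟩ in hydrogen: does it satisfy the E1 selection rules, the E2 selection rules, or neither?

E1

Δl = 1 − 0 = +1; l_i + l_f = 1.
Δm_l = -1.
E1 (Δl = ±1, |Δm_l| ≤ 1): satisfied.
E2 (Δl = 0,±2, l_i+l_f ≥ 2, |Δm_l| ≤ 2): not satisfied.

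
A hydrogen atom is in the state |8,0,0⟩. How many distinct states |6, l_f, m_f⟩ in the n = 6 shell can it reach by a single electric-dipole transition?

E1 requires Δl = ±1, so l_f ∈ {-1, 1}; with 0 ≤ l_f ≤ n_f−1 = 5, the allowed l_f values are {1}.
For l_f = 1: m_f ∈ {m_i−1, m_i, m_i+1} ∩ [−1, 1] = {-1, 0, 1} → 3 states.
Total: 3.

3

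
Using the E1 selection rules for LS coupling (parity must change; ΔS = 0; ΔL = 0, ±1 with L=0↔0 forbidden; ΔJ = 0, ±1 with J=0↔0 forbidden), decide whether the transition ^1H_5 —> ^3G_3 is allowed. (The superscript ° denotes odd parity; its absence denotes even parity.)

Parity must change: even → even — violated.
ΔS = 0: S: 0 → 1 — violated.
ΔL = 0, ±1 (not L=0↔0): L: 5 → 4, ΔL = -1 — satisfied.
ΔJ = 0, ±1 (not J=0↔0): J: 5 → 3, ΔJ = -2 — violated.
Rule(s) violated: parity, ΔS, ΔJ.

forbidden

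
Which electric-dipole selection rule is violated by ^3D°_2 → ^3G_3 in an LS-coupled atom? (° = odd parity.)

the ΔL = 0, ±1 rule

Initial level: S=1, L=2, J=2, parity odd. Final level: S=1, L=4, J=3, parity even.
ΔJ = 0, ±1 (not J=0↔0): J: 2 → 3, ΔJ = +1 — ✓.
ΔS = 0: S: 1 → 1 — ✓.
Parity must change: odd → even — ✓.
ΔL = 0, ±1 (not L=0↔0): L: 2 → 4, ΔL = +2 — ✗.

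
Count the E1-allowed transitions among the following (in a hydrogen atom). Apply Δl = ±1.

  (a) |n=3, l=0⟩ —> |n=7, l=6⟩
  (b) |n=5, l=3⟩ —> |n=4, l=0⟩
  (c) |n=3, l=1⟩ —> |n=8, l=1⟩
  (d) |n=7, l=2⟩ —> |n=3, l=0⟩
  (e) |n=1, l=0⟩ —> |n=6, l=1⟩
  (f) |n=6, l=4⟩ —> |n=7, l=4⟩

(a) forbidden — Δl = +6 (E1 requires Δl = ±1)
(b) forbidden — Δl = -3 (E1 requires Δl = ±1)
(c) forbidden — Δl = +0 (E1 requires Δl = ±1)
(d) forbidden — Δl = -2 (E1 requires Δl = ±1)
(e) allowed
(f) forbidden — Δl = +0 (E1 requires Δl = ±1)
Total allowed: 1 of 6.

1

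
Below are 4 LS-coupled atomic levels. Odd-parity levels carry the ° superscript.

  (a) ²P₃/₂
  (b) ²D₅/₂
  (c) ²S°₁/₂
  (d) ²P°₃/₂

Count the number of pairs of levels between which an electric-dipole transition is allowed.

3

(a)–(b): forbidden (parity).
(a)–(c): allowed.
(a)–(d): allowed.
(b)–(c): forbidden (ΔL, ΔJ).
(b)–(d): allowed.
(c)–(d): forbidden (parity).
Allowed pairs: 3 of 6.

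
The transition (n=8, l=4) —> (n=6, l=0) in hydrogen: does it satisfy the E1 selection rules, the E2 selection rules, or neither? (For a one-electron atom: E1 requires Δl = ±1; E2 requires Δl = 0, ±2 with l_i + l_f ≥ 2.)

neither

Δl = 0 − 4 = -4; l_i + l_f = 4.
E1 (Δl = ±1): not satisfied.
E2 (Δl = 0,±2, l_i+l_f ≥ 2): not satisfied.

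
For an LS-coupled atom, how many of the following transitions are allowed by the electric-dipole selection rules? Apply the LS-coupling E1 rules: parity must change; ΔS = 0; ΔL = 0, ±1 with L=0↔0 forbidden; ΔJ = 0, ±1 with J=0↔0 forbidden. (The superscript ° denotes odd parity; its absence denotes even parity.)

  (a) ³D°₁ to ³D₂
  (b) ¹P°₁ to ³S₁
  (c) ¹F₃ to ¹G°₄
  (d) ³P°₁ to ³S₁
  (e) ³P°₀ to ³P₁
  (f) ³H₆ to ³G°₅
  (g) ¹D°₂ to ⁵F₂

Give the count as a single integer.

5

(a) allowed
(b) forbidden (ΔS fails)
(c) allowed
(d) allowed
(e) allowed
(f) allowed
(g) forbidden (ΔS fails)
Total allowed: 5 of 7.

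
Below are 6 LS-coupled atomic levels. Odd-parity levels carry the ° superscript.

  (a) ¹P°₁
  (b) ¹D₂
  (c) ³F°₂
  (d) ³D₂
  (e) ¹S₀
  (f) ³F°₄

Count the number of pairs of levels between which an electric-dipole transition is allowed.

3

(a)–(b): allowed.
(a)–(c): forbidden (parity, ΔS, ΔL).
(a)–(d): forbidden (ΔS).
(a)–(e): allowed.
(a)–(f): forbidden (parity, ΔS, ΔL, ΔJ).
(b)–(c): forbidden (ΔS).
(b)–(d): forbidden (parity, ΔS).
(b)–(e): forbidden (parity, ΔL, ΔJ).
(b)–(f): forbidden (ΔS, ΔJ).
(c)–(d): allowed.
(c)–(e): forbidden (ΔS, ΔL, ΔJ).
(c)–(f): forbidden (parity, ΔJ).
(d)–(e): forbidden (parity, ΔS, ΔL, ΔJ).
(d)–(f): forbidden (ΔJ).
(e)–(f): forbidden (ΔS, ΔL, ΔJ).
Allowed pairs: 3 of 15.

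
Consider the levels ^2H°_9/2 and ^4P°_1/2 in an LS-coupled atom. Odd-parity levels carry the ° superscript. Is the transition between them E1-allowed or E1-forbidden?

forbidden

ΔS = 0: S: 1/2 → 3/2 — ✗.
ΔJ = 0, ±1 (not J=0↔0): J: 9/2 → 1/2, ΔJ = -4 — ✗.
Parity must change: odd → odd — ✗.
ΔL = 0, ±1 (not L=0↔0): L: 5 → 1, ΔL = -4 — ✗.
Rule(s) violated: parity, ΔS, ΔL, ΔJ.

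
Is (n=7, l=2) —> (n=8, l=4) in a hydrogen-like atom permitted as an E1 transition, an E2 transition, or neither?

E2

Δl = 4 − 2 = +2; l_i + l_f = 6.
E1 (Δl = ±1): not satisfied.
E2 (Δl = 0,±2, l_i+l_f ≥ 2): satisfied.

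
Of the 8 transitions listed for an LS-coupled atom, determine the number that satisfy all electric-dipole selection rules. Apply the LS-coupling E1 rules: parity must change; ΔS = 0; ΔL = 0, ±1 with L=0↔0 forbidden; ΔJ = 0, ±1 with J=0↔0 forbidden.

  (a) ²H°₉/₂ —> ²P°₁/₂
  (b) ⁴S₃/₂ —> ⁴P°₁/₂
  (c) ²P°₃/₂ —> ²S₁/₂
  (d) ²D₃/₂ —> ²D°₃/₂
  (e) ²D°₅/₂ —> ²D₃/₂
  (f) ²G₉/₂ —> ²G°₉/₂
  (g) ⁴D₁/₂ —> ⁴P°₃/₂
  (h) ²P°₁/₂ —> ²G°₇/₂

(a) forbidden (parity, ΔL, ΔJ fail)
(b) allowed
(c) allowed
(d) allowed
(e) allowed
(f) allowed
(g) allowed
(h) forbidden (parity, ΔL, ΔJ fail)
Total allowed: 6 of 8.

6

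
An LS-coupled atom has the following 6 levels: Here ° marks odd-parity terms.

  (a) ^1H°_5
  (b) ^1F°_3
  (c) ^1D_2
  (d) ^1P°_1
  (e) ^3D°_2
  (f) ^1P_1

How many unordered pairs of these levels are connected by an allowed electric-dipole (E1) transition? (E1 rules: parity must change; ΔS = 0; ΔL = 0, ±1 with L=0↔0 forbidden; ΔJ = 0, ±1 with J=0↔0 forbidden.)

3

(a)–(b): forbidden (parity, ΔL, ΔJ).
(a)–(c): forbidden (ΔL, ΔJ).
(a)–(d): forbidden (parity, ΔL, ΔJ).
(a)–(e): forbidden (parity, ΔS, ΔL, ΔJ).
(a)–(f): forbidden (ΔL, ΔJ).
(b)–(c): allowed.
(b)–(d): forbidden (parity, ΔL, ΔJ).
(b)–(e): forbidden (parity, ΔS).
(b)–(f): forbidden (ΔL, ΔJ).
(c)–(d): allowed.
(c)–(e): forbidden (ΔS).
(c)–(f): forbidden (parity).
(d)–(e): forbidden (parity, ΔS).
(d)–(f): allowed.
(e)–(f): forbidden (ΔS).
Allowed pairs: 3 of 15.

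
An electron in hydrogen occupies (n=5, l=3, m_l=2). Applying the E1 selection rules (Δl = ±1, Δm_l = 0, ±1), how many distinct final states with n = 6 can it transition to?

E1 requires Δl = ±1, so l_f ∈ {2, 4}; with 0 ≤ l_f ≤ n_f−1 = 5, the allowed l_f values are {2, 4}.
For l_f = 2: m_f ∈ {m_i−1, m_i, m_i+1} ∩ [−2, 2] = {1, 2} → 2 states.
For l_f = 4: m_f ∈ {m_i−1, m_i, m_i+1} ∩ [−4, 4] = {1, 2, 3} → 3 states.
Total: 5.

5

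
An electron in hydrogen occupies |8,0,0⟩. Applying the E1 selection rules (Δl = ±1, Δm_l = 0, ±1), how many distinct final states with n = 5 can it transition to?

3

E1 requires Δl = ±1, so l_f ∈ {-1, 1}; with 0 ≤ l_f ≤ n_f−1 = 4, the allowed l_f values are {1}.
For l_f = 1: m_f ∈ {m_i−1, m_i, m_i+1} ∩ [−1, 1] = {-1, 0, 1} → 3 states.
Total: 3.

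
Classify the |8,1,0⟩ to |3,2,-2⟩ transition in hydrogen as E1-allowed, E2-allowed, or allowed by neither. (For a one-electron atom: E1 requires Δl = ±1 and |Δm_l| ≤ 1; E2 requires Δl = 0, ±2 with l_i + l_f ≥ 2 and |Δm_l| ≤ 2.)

Δl = 2 − 1 = +1; l_i + l_f = 3.
Δm_l = -2.
E1 (Δl = ±1, |Δm_l| ≤ 1): not satisfied.
E2 (Δl = 0,±2, l_i+l_f ≥ 2, |Δm_l| ≤ 2): not satisfied.

neither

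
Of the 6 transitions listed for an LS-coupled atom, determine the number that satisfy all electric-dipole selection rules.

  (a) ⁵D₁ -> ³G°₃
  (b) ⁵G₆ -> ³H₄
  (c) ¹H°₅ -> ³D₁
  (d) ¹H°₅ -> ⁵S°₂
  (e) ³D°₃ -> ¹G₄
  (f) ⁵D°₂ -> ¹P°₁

(a) forbidden (ΔS, ΔL, ΔJ fail)
(b) forbidden (parity, ΔS, ΔJ fail)
(c) forbidden (ΔS, ΔL, ΔJ fail)
(d) forbidden (parity, ΔS, ΔL, ΔJ fail)
(e) forbidden (ΔS, ΔL fail)
(f) forbidden (parity, ΔS fail)
Total allowed: 0 of 6.

0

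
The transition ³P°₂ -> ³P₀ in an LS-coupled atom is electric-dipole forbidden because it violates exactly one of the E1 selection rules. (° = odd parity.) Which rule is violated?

the ΔJ = 0, ±1 rule

Parity must change: odd → even — ok.
ΔS = 0: S: 1 → 1 — ok.
ΔL = 0, ±1 (not L=0↔0): L: 1 → 1, ΔL = +0 — ok.
ΔJ = 0, ±1 (not J=0↔0): J: 2 → 0, ΔJ = -2 — fails.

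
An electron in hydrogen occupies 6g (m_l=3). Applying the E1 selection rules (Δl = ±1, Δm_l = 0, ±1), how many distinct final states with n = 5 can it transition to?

2

E1 requires Δl = ±1, so l_f ∈ {3, 5}; with 0 ≤ l_f ≤ n_f−1 = 4, the allowed l_f values are {3}.
For l_f = 3: m_f ∈ {m_i−1, m_i, m_i+1} ∩ [−3, 3] = {2, 3} → 2 states.
Total: 2.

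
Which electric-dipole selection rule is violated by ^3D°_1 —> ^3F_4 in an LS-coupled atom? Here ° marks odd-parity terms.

ΔL = 0, ±1 (not L=0↔0): L: 2 → 3, ΔL = +1 — ok.
ΔS = 0: S: 1 → 1 — ok.
ΔJ = 0, ±1 (not J=0↔0): J: 1 → 4, ΔJ = +3 — fails.
Parity must change: odd → even — ok.

the ΔJ = 0, ±1 rule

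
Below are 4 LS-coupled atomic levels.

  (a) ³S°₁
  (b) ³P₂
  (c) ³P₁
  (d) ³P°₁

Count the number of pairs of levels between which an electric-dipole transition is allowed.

4

(a)–(b): allowed.
(a)–(c): allowed.
(a)–(d): forbidden (parity).
(b)–(c): forbidden (parity).
(b)–(d): allowed.
(c)–(d): allowed.
Allowed pairs: 4 of 6.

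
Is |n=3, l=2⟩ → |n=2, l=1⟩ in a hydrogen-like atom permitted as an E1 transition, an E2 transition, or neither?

E1

Δl = 1 − 2 = -1; l_i + l_f = 3.
E1 (Δl = ±1): satisfied.
E2 (Δl = 0,±2, l_i+l_f ≥ 2): not satisfied.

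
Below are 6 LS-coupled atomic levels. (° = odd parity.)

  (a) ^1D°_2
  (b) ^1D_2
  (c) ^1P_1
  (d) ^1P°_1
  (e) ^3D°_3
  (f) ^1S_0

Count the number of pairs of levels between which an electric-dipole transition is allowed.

(a)–(b): allowed.
(a)–(c): allowed.
(a)–(d): forbidden (parity).
(a)–(e): forbidden (parity, ΔS).
(a)–(f): forbidden (ΔL, ΔJ).
(b)–(c): forbidden (parity).
(b)–(d): allowed.
(b)–(e): forbidden (ΔS).
(b)–(f): forbidden (parity, ΔL, ΔJ).
(c)–(d): allowed.
(c)–(e): forbidden (ΔS, ΔJ).
(c)–(f): forbidden (parity).
(d)–(e): forbidden (parity, ΔS, ΔJ).
(d)–(f): allowed.
(e)–(f): forbidden (ΔS, ΔL, ΔJ).
Allowed pairs: 5 of 15.

5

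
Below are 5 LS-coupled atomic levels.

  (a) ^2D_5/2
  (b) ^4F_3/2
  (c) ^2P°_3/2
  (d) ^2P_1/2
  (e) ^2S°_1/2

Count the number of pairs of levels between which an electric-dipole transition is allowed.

(a)–(b): forbidden (parity, ΔS).
(a)–(c): allowed.
(a)–(d): forbidden (parity, ΔJ).
(a)–(e): forbidden (ΔL, ΔJ).
(b)–(c): forbidden (ΔS, ΔL).
(b)–(d): forbidden (parity, ΔS, ΔL).
(b)–(e): forbidden (ΔS, ΔL).
(c)–(d): allowed.
(c)–(e): forbidden (parity).
(d)–(e): allowed.
Allowed pairs: 3 of 10.

3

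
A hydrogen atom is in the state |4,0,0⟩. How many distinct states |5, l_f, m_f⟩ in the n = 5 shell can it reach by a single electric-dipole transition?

3

E1 requires Δl = ±1, so l_f ∈ {-1, 1}; with 0 ≤ l_f ≤ n_f−1 = 4, the allowed l_f values are {1}.
For l_f = 1: m_f ∈ {m_i−1, m_i, m_i+1} ∩ [−1, 1] = {-1, 0, 1} → 3 states.
Total: 3.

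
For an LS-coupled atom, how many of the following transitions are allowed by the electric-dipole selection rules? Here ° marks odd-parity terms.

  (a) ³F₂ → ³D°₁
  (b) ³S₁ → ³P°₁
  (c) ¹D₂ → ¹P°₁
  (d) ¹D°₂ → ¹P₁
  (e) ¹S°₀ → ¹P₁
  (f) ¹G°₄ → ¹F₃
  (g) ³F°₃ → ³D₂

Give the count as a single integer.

7

(a) allowed
(b) allowed
(c) allowed
(d) allowed
(e) allowed
(f) allowed
(g) allowed
Total allowed: 7 of 7.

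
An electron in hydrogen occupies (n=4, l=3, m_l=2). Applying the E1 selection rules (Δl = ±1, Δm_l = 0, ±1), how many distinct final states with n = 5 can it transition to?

E1 requires Δl = ±1, so l_f ∈ {2, 4}; with 0 ≤ l_f ≤ n_f−1 = 4, the allowed l_f values are {2, 4}.
For l_f = 2: m_f ∈ {m_i−1, m_i, m_i+1} ∩ [−2, 2] = {1, 2} → 2 states.
For l_f = 4: m_f ∈ {m_i−1, m_i, m_i+1} ∩ [−4, 4] = {1, 2, 3} → 3 states.
Total: 5.

5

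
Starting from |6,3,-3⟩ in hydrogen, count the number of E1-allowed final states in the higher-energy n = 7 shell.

E1 requires Δl = ±1, so l_f ∈ {2, 4}; with 0 ≤ l_f ≤ n_f−1 = 6, the allowed l_f values are {2, 4}.
For l_f = 2: m_f ∈ {m_i−1, m_i, m_i+1} ∩ [−2, 2] = {-2} → 1 state.
For l_f = 4: m_f ∈ {m_i−1, m_i, m_i+1} ∩ [−4, 4] = {-4, -3, -2} → 3 states.
Total: 4.

4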